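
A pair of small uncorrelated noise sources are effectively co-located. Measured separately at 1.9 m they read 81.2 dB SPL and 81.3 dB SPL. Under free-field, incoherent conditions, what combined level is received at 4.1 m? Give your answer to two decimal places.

Combined at 1.9 m: 10·log₁₀(10^(81.2/10)+10^(81.3/10)) = 84.261 dB SPL.
Then apply −20·log₁₀(4.1/1.9) = -6.681 dB → 77.58 dB SPL.

77.58 dB SPL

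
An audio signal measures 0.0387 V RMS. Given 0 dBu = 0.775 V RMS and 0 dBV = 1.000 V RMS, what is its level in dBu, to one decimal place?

dBu = 20·log₁₀(V / 0.775 V).
20·log₁₀(0.0387/0.775) = -26.0 dBu.

-26.0 dBu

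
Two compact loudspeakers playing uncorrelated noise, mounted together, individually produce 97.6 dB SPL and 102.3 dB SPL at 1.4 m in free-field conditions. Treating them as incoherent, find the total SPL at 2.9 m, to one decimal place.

Combined at 1.4 m: 10·log₁₀(10^(97.6/10)+10^(102.3/10)) = 103.57 dB SPL.
Then apply −20·log₁₀(2.9/1.4) = -6.33 dB → 97.2 dB SPL.

97.2 dB SPL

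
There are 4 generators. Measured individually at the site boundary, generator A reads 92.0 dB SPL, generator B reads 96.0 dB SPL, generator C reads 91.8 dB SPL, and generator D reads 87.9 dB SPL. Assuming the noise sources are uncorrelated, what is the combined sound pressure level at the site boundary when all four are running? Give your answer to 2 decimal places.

Add the sources as powers (linear), then convert back to dB:
L_total = 10·log₁₀(10^(92.0/10) + 10^(96.0/10) + 10^(91.8/10) + 10^(87.9/10)) = 10·log₁₀(7696000000) = 98.86 dB SPL.

98.86 dB SPL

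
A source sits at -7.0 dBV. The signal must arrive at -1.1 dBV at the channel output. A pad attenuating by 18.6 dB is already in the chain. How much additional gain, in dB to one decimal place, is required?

The required make-up gain is the shortfall in the dB sum.
G = -1.1 − (-7.0) + 18.6 = 24.5 dB.

24.5 dB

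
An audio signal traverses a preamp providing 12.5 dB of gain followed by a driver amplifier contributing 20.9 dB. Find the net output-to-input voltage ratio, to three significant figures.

Net gain = 12.5 + 20.9 = 33.4 dB.
Voltage ratio = 10^(33.4/20) = 46.8.

46.8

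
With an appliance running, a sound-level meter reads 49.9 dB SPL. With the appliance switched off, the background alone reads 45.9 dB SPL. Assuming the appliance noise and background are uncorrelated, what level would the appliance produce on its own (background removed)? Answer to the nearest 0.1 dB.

47.7 dB SPL

Subtract intensities: L_src = 10·log₁₀(10^(L_total/10) − 10^(L_bg/10)).
L_src = 10·log₁₀(10^(49.9/10) − 10^(45.9/10)) = 10·log₁₀(58820) = 47.7 dB SPL.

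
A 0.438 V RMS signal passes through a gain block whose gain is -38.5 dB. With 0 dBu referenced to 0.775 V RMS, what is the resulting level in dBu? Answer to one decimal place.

Input level: 20·log₁₀(0.438/0.775) = -4.96 dBu.
Output: -4.96 − 38.5 = -43.5 dBu.

-43.5 dBu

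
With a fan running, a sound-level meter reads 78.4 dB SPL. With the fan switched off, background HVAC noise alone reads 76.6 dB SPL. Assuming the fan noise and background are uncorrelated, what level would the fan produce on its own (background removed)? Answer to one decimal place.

73.7 dB SPL

Subtract intensities: L_src = 10·log₁₀(10^(L_total/10) − 10^(L_bg/10)).
L_src = 10·log₁₀(10^(78.4/10) − 10^(76.6/10)) = 10·log₁₀(23470000) = 73.7 dB SPL.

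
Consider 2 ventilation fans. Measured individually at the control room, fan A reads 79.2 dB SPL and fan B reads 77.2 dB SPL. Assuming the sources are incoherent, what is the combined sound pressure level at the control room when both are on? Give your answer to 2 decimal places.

Uncorrelated sources add in intensity (power), not in dB.
L_total = 10·log₁₀(10^(79.2/10) + 10^(77.2/10)) = 10·log₁₀(135700000) = 81.32 dB SPL.

81.32 dB SPL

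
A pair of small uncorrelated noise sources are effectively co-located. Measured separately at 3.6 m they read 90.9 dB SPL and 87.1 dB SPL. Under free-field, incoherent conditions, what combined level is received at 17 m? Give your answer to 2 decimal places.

78.93 dB SPL

Combined at 3.6 m: 10·log₁₀(10^(90.9/10)+10^(87.1/10)) = 92.413 dB SPL.
Then apply −20·log₁₀(17/3.6) = -13.483 dB → 78.93 dB SPL.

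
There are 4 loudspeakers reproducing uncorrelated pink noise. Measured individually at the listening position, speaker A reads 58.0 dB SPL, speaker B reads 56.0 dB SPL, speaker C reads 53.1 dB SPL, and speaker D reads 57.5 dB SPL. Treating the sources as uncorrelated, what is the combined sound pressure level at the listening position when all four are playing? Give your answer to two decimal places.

Incoherent sources sum as intensities:
L_total = 10·log₁₀(10^(58.0/10) + 10^(56.0/10) + 10^(53.1/10) + 10^(57.5/10)) = 10·log₁₀(1796000) = 62.54 dB SPL.

62.54 dB SPL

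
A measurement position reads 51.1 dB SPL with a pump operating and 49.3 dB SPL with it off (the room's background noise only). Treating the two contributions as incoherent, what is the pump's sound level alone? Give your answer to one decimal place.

46.4 dB SPL

Remove the background by subtracting linear intensities:
L_src = 10·log₁₀(10^(51.1/10) − 10^(49.3/10)) = 10·log₁₀(43710) = 46.4 dB SPL.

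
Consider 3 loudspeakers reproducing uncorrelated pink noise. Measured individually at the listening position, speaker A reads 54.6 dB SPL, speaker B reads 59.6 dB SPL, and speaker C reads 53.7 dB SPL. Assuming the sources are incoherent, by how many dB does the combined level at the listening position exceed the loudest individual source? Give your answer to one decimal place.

2.0 dB

Uncorrelated sources add in intensity (power), not in dB.
L_total = 10·log₁₀(10^(54.6/10) + 10^(59.6/10) + 10^(53.7/10)) = 61.57 dB SPL.
Excess over the loudest (59.6 dB): 61.57 − 59.6 = 2.0 dB.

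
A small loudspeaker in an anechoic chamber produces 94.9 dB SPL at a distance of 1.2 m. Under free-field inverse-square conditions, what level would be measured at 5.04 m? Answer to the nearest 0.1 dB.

Inverse-square spreading gives ΔL = −20·log₁₀(d₂/d₁).
ΔL = −20·log₁₀(5.04/1.2) = -12.46 dB, so L₂ = 94.9 + (-12.46) = 82.4 dB SPL.

82.4 dB SPL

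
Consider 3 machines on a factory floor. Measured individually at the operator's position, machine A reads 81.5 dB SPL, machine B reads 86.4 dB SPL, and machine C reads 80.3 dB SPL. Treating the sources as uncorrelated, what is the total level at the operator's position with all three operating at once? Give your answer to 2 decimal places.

Uncorrelated sources add in intensity (power), not in dB.
L_total = 10·log₁₀(10^(81.5/10) + 10^(86.4/10) + 10^(80.3/10)) = 10·log₁₀(684900000) = 88.36 dB SPL.

88.36 dB SPL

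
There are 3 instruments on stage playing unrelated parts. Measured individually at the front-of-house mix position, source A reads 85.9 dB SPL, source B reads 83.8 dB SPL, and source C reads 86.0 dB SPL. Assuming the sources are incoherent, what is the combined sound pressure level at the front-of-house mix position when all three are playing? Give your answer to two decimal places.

90.12 dB SPL

Add the sources as powers (linear), then convert back to dB:
L_total = 10·log₁₀(10^(85.9/10) + 10^(83.8/10) + 10^(86.0/10)) = 10·log₁₀(1027000000) = 90.12 dB SPL.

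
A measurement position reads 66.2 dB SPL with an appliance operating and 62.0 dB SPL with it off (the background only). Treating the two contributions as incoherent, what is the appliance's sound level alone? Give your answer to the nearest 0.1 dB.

64.1 dB SPL

Remove the background by subtracting linear intensities:
L_src = 10·log₁₀(10^(66.2/10) − 10^(62.0/10)) = 10·log₁₀(2584000) = 64.1 dB SPL.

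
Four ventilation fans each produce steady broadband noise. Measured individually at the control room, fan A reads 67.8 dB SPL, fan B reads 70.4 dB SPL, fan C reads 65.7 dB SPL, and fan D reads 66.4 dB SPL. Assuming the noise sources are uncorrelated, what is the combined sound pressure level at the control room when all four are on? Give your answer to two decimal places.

Add the sources as powers (linear), then convert back to dB:
L_total = 10·log₁₀(10^(67.8/10) + 10^(70.4/10) + 10^(65.7/10) + 10^(66.4/10)) = 10·log₁₀(25070000) = 73.99 dB SPL.

73.99 dB SPL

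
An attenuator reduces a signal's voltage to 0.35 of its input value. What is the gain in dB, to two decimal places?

-9.12 dB

For a voltage ratio, dB = 20·log₁₀(V₂/V₁).
20·log₁₀(0.35) = -9.12 dB.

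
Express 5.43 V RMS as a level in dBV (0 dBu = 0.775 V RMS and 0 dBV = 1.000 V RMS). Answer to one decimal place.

dBV = 20·log₁₀(V / 1.000 V).
20·log₁₀(5.43/1.000) = +14.7 dBV.

+14.7 dBV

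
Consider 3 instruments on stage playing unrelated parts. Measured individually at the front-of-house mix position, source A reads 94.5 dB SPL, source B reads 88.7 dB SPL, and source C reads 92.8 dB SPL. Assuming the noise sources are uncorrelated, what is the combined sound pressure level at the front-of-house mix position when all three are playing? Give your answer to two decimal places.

Add the sources as powers (linear), then convert back to dB:
L_total = 10·log₁₀(10^(94.5/10) + 10^(88.7/10) + 10^(92.8/10)) = 10·log₁₀(5465000000) = 97.38 dB SPL.

97.38 dB SPL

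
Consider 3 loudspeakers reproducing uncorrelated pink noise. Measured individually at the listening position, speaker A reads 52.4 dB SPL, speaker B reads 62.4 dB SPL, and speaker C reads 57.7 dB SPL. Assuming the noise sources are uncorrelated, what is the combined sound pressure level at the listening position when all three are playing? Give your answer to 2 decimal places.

63.98 dB SPL

Add the sources as powers (linear), then convert back to dB:
L_total = 10·log₁₀(10^(52.4/10) + 10^(62.4/10) + 10^(57.7/10)) = 10·log₁₀(2500000) = 63.98 dB SPL.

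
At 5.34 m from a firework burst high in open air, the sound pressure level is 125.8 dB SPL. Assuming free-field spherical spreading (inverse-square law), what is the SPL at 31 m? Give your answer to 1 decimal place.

110.5 dB SPL

Inverse-square spreading gives ΔL = −20·log₁₀(d₂/d₁).
ΔL = −20·log₁₀(31/5.34) = -15.28 dB, so L₂ = 125.8 + (-15.28) = 110.5 dB SPL.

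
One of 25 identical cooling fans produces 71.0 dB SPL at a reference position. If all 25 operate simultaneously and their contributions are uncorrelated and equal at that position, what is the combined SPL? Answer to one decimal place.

85.0 dB SPL

25 equal incoherent sources raise the level by 10·log₁₀(25) = 13.98 dB.
L_total = 71.0 + 13.98 = 85.0 dB SPL.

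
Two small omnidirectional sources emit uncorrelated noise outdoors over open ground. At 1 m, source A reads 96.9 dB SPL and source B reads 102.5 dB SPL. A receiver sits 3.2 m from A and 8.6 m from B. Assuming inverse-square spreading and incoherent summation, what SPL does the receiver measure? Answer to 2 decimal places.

88.57 dB SPL

At the listener: L_A = 96.9 − 20·log₁₀(3.2) = 86.797 dB; L_B = 102.5 − 20·log₁₀(8.6) = 83.810 dB.
Combined: 10·log₁₀(10^(86.797/10)+10^(83.810/10)) = 88.57 dB SPL.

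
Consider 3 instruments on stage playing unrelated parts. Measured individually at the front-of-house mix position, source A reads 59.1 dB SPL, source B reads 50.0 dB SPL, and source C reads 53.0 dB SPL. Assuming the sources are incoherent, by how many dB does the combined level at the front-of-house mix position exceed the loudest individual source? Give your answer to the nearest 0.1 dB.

1.4 dB

Incoherent sources sum as intensities:
L_total = 10·log₁₀(10^(59.1/10) + 10^(50.0/10) + 10^(53.0/10)) = 60.46 dB SPL.
Excess over the loudest (59.1 dB): 60.46 − 59.1 = 1.4 dB.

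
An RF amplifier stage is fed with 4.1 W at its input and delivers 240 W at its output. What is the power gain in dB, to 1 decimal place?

Power ratio → dB uses the 10·log₁₀ form:
10·log₁₀(240/4.1) = 10·log₁₀(58.54) = 17.7 dB.

17.7 dB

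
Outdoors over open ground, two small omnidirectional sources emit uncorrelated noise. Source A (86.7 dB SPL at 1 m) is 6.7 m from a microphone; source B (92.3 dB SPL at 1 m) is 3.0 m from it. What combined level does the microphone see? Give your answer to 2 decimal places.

82.99 dB SPL

At the listener: L_A = 86.7 − 20·log₁₀(6.7) = 70.179 dB; L_B = 92.3 − 20·log₁₀(3.0) = 82.758 dB.
Combined: 10·log₁₀(10^(70.179/10)+10^(82.758/10)) = 82.99 dB SPL.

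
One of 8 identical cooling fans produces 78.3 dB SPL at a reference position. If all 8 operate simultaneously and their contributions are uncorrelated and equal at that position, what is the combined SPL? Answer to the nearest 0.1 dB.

87.3 dB SPL

8 equal incoherent sources raise the level by 10·log₁₀(8) = 9.03 dB.
L_total = 78.3 + 9.03 = 87.3 dB SPL.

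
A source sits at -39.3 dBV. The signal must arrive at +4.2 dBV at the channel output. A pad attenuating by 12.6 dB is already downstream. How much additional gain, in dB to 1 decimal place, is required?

56.1 dB

The required make-up gain is the shortfall in the dB sum.
G = +4.2 − (-39.3) + 12.6 = 56.1 dB.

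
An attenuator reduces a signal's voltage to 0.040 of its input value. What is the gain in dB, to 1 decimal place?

-28.0 dB

Voltage is an amplitude quantity, so gain = 20·log₁₀(V_out/V_in).
20·log₁₀(0.040) = -28.0 dB.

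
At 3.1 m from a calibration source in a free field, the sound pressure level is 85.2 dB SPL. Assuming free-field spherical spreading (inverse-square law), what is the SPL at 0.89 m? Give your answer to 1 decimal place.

For a point source in a free field, ΔL = −20·log₁₀(d₂/d₁).
ΔL = −20·log₁₀(0.89/3.1) = 10.84 dB, so L₂ = 85.2 + (10.84) = 96.0 dB SPL.

96.0 dB SPL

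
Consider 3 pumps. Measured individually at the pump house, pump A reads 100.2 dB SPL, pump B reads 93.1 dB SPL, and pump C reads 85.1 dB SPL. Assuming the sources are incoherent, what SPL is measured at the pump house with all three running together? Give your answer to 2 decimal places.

Incoherent sources sum as intensities:
L_total = 10·log₁₀(10^(100.2/10) + 10^(93.1/10) + 10^(85.1/10)) = 10·log₁₀(12837000000) = 101.08 dB SPL.

101.08 dB SPL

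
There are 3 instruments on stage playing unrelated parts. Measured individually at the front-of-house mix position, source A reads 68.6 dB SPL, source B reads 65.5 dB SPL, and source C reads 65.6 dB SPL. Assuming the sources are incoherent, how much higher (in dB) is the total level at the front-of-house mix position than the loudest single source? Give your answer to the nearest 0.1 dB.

3.0 dB

Add the sources as powers (linear), then convert back to dB:
L_total = 10·log₁₀(10^(68.6/10) + 10^(65.5/10) + 10^(65.6/10)) = 71.59 dB SPL.
Excess over the loudest (68.6 dB): 71.59 − 68.6 = 3.0 dB.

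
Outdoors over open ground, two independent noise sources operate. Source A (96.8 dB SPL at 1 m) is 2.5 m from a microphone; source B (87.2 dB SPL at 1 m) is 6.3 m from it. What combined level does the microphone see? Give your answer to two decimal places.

At the listener: L_A = 96.8 − 20·log₁₀(2.5) = 88.841 dB; L_B = 87.2 − 20·log₁₀(6.3) = 71.213 dB.
Combined: 10·log₁₀(10^(88.841/10)+10^(71.213/10)) = 88.92 dB SPL.

88.92 dB SPL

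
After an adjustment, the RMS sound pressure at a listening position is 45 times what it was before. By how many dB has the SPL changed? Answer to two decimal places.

SPL change from a pressure ratio uses the 20·log₁₀ form:
20·log₁₀(45) = 33.06 dB.

33.06 dB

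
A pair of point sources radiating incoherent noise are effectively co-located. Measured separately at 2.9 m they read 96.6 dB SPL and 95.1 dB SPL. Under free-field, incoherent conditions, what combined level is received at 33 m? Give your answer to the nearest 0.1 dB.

Combined at 2.9 m: 10·log₁₀(10^(96.6/10)+10^(95.1/10)) = 98.92 dB SPL.
Then apply −20·log₁₀(33/2.9) = -21.12 dB → 77.8 dB SPL.

77.8 dB SPL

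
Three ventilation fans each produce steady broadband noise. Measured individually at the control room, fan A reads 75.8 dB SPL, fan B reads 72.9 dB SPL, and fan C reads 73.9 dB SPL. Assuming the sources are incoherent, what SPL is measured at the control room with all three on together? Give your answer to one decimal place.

Add the sources as powers (linear), then convert back to dB:
L_total = 10·log₁₀(10^(75.8/10) + 10^(72.9/10) + 10^(73.9/10)) = 10·log₁₀(82060000) = 79.1 dB SPL.

79.1 dB SPL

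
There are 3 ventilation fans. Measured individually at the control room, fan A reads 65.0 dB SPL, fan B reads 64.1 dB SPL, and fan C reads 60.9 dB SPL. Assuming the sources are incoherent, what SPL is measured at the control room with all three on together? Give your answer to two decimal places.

Uncorrelated sources add in intensity (power), not in dB.
L_total = 10·log₁₀(10^(65.0/10) + 10^(64.1/10) + 10^(60.9/10)) = 10·log₁₀(6963000) = 68.43 dB SPL.

68.43 dB SPL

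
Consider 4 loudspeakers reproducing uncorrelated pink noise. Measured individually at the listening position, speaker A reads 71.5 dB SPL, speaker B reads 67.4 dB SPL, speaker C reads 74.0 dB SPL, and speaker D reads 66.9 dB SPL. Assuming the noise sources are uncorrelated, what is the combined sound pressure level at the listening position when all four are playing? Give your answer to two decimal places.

76.96 dB SPL

Incoherent sources sum as intensities:
L_total = 10·log₁₀(10^(71.5/10) + 10^(67.4/10) + 10^(74.0/10) + 10^(66.9/10)) = 10·log₁₀(49640000) = 76.96 dB SPL.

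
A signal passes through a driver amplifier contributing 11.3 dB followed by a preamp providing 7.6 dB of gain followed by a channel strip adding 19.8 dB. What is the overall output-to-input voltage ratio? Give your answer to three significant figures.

Net gain = 11.3 + 7.6 + 19.8 = 38.7 dB.
Voltage ratio = 10^(38.7/20) = 86.1.

86.1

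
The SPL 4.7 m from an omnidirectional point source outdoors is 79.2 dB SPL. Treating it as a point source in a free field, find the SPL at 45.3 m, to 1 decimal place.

For a point source in a free field, ΔL = −20·log₁₀(d₂/d₁).
ΔL = −20·log₁₀(45.3/4.7) = -19.68 dB, so L₂ = 79.2 + (-19.68) = 59.5 dB SPL.

59.5 dB SPL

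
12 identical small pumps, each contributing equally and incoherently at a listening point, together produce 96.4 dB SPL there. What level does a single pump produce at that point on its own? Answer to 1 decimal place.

85.6 dB SPL

12 equal incoherent sources add 10·log₁₀(12) = 10.79 dB over one source.
L_one = 96.4 − 10.79 = 85.6 dB SPL.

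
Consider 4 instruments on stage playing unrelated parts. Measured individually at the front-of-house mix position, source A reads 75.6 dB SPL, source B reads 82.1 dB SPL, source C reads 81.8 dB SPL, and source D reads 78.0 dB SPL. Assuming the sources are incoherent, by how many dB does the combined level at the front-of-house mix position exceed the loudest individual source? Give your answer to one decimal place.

Incoherent sources sum as intensities:
L_total = 10·log₁₀(10^(75.6/10) + 10^(82.1/10) + 10^(81.8/10) + 10^(78.0/10)) = 86.16 dB SPL.
Excess over the loudest (82.1 dB): 86.16 − 82.1 = 4.1 dB.

4.1 dB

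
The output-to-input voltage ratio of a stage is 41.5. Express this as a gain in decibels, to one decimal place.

32.4 dB

Voltage is an amplitude quantity, so gain = 20·log₁₀(V_out/V_in).
20·log₁₀(41.5) = 32.4 dB.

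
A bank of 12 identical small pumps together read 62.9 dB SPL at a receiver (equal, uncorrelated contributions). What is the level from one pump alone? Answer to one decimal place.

52.1 dB SPL

12 equal incoherent sources add 10·log₁₀(12) = 10.79 dB over one source.
L_one = 62.9 − 10.79 = 52.1 dB SPL.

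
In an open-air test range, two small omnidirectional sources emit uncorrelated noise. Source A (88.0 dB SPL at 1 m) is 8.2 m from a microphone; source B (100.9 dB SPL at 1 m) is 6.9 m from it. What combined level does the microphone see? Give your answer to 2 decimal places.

At the listener: L_A = 88.0 − 20·log₁₀(8.2) = 69.724 dB; L_B = 100.9 − 20·log₁₀(6.9) = 84.123 dB.
Combined: 10·log₁₀(10^(69.724/10)+10^(84.123/10)) = 84.28 dB SPL.

84.28 dB SPL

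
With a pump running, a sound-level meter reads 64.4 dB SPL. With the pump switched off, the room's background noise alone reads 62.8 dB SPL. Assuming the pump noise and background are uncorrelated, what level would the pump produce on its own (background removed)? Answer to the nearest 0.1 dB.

59.3 dB SPL

Background correction is a power subtraction:
L_src = 10·log₁₀(10^(64.4/10) − 10^(62.8/10)) = 10·log₁₀(848800) = 59.3 dB SPL.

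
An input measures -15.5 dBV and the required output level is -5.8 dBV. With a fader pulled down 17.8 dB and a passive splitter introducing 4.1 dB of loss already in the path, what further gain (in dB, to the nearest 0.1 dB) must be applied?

The required make-up gain is the shortfall in the dB sum.
G = -5.8 − (-15.5) + 17.8 + 4.1 = 31.6 dB.

31.6 dB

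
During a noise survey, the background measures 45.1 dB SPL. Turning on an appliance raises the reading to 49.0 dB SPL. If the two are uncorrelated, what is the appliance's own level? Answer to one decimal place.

Background correction is a power subtraction:
L_src = 10·log₁₀(10^(49.0/10) − 10^(45.1/10)) = 10·log₁₀(47070) = 46.7 dB SPL.

46.7 dB SPL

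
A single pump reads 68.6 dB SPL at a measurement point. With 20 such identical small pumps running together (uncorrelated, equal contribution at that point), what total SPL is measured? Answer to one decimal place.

81.6 dB SPL

20 equal incoherent sources raise the level by 10·log₁₀(20) = 13.01 dB.
L_total = 68.6 + 13.01 = 81.6 dB SPL.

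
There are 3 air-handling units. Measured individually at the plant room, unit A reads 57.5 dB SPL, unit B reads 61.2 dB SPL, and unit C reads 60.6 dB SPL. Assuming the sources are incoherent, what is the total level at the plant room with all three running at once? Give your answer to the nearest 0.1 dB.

64.8 dB SPL

Uncorrelated sources add in intensity (power), not in dB.
L_total = 10·log₁₀(10^(57.5/10) + 10^(61.2/10) + 10^(60.6/10)) = 10·log₁₀(3029000) = 64.8 dB SPL.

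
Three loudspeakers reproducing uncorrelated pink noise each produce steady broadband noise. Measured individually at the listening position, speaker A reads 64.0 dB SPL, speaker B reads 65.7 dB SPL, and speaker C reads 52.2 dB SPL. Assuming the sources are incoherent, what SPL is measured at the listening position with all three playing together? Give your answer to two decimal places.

Add the sources as powers (linear), then convert back to dB:
L_total = 10·log₁₀(10^(64.0/10) + 10^(65.7/10) + 10^(52.2/10)) = 10·log₁₀(6393000) = 68.06 dB SPL.

68.06 dB SPL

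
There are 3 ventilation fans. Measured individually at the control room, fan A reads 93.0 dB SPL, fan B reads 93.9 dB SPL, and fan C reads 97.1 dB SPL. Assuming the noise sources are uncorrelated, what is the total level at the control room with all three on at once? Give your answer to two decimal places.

Uncorrelated sources add in intensity (power), not in dB.
L_total = 10·log₁₀(10^(93.0/10) + 10^(93.9/10) + 10^(97.1/10)) = 10·log₁₀(9579000000) = 99.81 dB SPL.

99.81 dB SPL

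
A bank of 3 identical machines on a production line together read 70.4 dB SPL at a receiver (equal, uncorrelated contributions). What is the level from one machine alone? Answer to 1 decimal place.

65.6 dB SPL

3 equal incoherent sources add 10·log₁₀(3) = 4.77 dB over one source.
L_one = 70.4 − 4.77 = 65.6 dB SPL.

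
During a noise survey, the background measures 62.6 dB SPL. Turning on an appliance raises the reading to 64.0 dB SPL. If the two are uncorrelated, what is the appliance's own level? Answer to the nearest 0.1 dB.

58.4 dB SPL

Subtract intensities: L_src = 10·log₁₀(10^(L_total/10) − 10^(L_bg/10)).
L_src = 10·log₁₀(10^(64.0/10) − 10^(62.6/10)) = 10·log₁₀(692200) = 58.4 dB SPL.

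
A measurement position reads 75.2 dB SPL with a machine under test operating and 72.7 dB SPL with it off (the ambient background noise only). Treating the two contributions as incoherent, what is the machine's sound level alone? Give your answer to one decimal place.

Background correction is a power subtraction:
L_src = 10·log₁₀(10^(75.2/10) − 10^(72.7/10)) = 10·log₁₀(14490000) = 71.6 dB SPL.

71.6 dB SPL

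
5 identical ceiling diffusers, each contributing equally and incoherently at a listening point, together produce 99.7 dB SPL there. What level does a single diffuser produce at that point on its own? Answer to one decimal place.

5 equal incoherent sources add 10·log₁₀(5) = 6.99 dB over one source.
L_one = 99.7 − 6.99 = 92.7 dB SPL.

92.7 dB SPL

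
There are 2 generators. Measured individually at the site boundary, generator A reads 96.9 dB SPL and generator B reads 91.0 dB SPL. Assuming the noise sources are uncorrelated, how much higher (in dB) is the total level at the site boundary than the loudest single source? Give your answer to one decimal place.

Uncorrelated sources add in intensity (power), not in dB.
L_total = 10·log₁₀(10^(96.9/10) + 10^(91.0/10)) = 97.89 dB SPL.
Excess over the loudest (96.9 dB): 97.89 − 96.9 = 1.0 dB.

1.0 dB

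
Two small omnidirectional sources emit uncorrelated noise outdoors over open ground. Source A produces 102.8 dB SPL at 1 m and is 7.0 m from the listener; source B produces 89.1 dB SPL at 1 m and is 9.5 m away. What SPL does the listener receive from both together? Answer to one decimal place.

At the listener: L_A = 102.8 − 20·log₁₀(7.0) = 85.90 dB; L_B = 89.1 − 20·log₁₀(9.5) = 69.55 dB.
Combined: 10·log₁₀(10^(85.90/10)+10^(69.55/10)) = 86.0 dB SPL.

86.0 dB SPL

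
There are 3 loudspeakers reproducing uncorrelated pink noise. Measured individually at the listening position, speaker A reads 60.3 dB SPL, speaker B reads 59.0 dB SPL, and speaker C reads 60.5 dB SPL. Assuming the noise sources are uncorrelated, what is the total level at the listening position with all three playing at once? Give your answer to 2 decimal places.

64.75 dB SPL

Add the sources as powers (linear), then convert back to dB:
L_total = 10·log₁₀(10^(60.3/10) + 10^(59.0/10) + 10^(60.5/10)) = 10·log₁₀(2988000) = 64.75 dB SPL.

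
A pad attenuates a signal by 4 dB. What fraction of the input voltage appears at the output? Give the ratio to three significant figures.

0.631

Voltage ratio = 10^(dB/20).
10^(-4/20) = 10^(-0.2000) = 0.631.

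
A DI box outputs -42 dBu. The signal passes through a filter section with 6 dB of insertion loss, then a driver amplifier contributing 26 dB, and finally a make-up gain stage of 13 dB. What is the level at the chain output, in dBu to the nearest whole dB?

In dB, series stages simply add:
-42 − 6 + 26 + 13 = -9 dBu.

-9 dBu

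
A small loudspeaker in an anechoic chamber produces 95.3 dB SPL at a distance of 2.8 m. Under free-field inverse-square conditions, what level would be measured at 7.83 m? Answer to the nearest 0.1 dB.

86.4 dB SPL

Inverse-square spreading gives ΔL = −20·log₁₀(d₂/d₁).
ΔL = −20·log₁₀(7.83/2.8) = -8.93 dB, so L₂ = 95.3 + (-8.93) = 86.4 dB SPL.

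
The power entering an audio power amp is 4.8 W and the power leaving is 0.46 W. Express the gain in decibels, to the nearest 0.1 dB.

-10.2 dB

Power ratio → dB uses the 10·log₁₀ form:
10·log₁₀(0.46/4.8) = 10·log₁₀(0.09583) = -10.2 dB.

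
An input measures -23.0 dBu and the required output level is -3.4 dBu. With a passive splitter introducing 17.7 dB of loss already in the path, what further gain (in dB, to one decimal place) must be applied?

37.3 dB

The required make-up gain is the shortfall in the dB sum.
G = -3.4 − (-23.0) + 17.7 = 37.3 dB.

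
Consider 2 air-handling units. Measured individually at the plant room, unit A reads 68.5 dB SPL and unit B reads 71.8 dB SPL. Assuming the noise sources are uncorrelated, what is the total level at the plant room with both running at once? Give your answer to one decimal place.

Incoherent sources sum as intensities:
L_total = 10·log₁₀(10^(68.5/10) + 10^(71.8/10)) = 10·log₁₀(22220000) = 73.5 dB SPL.

73.5 dB SPL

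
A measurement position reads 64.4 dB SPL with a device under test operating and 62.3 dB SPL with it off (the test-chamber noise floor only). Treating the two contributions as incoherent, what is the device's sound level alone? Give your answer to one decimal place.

Remove the background by subtracting linear intensities:
L_src = 10·log₁₀(10^(64.4/10) − 10^(62.3/10)) = 10·log₁₀(1056000) = 60.2 dB SPL.

60.2 dB SPL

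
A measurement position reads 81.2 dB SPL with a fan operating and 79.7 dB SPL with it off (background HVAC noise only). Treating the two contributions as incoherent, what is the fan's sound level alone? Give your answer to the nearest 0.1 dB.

Remove the background by subtracting linear intensities:
L_src = 10·log₁₀(10^(81.2/10) − 10^(79.7/10)) = 10·log₁₀(38500000) = 75.9 dB SPL.

75.9 dB SPL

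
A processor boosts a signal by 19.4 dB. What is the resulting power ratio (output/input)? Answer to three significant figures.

87.1

Power ratio = 10^(dB/10).
10^(19.4/10) = 10^(1.940) = 87.1.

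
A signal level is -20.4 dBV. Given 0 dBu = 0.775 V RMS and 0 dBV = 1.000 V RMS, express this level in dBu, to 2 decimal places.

The offset between the scales is 20·log₁₀(0.775/1.000) = −2.214 dB.
So dBu = -20.4 + 2.214 = -18.19 dBu.

-18.19 dBu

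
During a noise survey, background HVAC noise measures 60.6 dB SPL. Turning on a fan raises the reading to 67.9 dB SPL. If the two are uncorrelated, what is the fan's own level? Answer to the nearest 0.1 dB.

Subtract intensities: L_src = 10·log₁₀(10^(L_total/10) − 10^(L_bg/10)).
L_src = 10·log₁₀(10^(67.9/10) − 10^(60.6/10)) = 10·log₁₀(5018000) = 67.0 dB SPL.

67.0 dB SPL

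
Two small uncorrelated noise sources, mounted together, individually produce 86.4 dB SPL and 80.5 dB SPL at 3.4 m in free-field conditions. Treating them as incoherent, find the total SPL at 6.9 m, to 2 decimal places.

81.25 dB SPL

Combined at 3.4 m: 10·log₁₀(10^(86.4/10)+10^(80.5/10)) = 87.393 dB SPL.
Then apply −20·log₁₀(6.9/3.4) = -6.147 dB → 81.25 dB SPL.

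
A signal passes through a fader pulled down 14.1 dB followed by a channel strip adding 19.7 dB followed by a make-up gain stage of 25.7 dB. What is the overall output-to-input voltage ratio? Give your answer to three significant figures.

36.7

Net gain = (−14.1) + 19.7 + 25.7 = 31.3 dB.
Voltage ratio = 10^(31.3/20) = 36.7.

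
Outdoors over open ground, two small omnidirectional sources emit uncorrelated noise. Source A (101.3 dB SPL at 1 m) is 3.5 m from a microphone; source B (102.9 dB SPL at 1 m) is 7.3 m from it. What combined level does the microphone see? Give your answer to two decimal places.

At the listener: L_A = 101.3 − 20·log₁₀(3.5) = 90.419 dB; L_B = 102.9 − 20·log₁₀(7.3) = 85.634 dB.
Combined: 10·log₁₀(10^(90.419/10)+10^(85.634/10)) = 91.66 dB SPL.

91.66 dB SPL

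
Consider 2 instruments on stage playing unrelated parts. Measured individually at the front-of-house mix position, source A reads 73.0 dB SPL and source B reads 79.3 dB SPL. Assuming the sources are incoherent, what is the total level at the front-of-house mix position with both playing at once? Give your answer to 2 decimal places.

Incoherent sources sum as intensities:
L_total = 10·log₁₀(10^(73.0/10) + 10^(79.3/10)) = 10·log₁₀(105100000) = 80.21 dB SPL.

80.21 dB SPL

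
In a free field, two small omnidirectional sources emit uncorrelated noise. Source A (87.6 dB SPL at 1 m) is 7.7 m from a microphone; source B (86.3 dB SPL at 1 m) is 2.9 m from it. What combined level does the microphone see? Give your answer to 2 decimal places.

At the listener: L_A = 87.6 − 20·log₁₀(7.7) = 69.870 dB; L_B = 86.3 − 20·log₁₀(2.9) = 77.052 dB.
Combined: 10·log₁₀(10^(69.870/10)+10^(77.052/10)) = 77.81 dB SPL.

77.81 dB SPL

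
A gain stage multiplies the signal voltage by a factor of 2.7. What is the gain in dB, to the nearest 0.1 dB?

Voltage ratio → dB uses the 20·log₁₀ form:
20·log₁₀(2.7) = 8.6 dB.

8.6 dB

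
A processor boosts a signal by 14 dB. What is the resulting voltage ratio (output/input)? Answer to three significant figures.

5.01

Voltage ratio = 10^(dB/20).
10^(14/20) = 10^(0.7000) = 5.01.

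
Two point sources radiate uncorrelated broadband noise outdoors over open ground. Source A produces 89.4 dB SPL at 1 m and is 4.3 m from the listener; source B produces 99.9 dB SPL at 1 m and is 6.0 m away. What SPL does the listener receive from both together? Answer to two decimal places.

At the listener: L_A = 89.4 − 20·log₁₀(4.3) = 76.731 dB; L_B = 99.9 − 20·log₁₀(6.0) = 84.337 dB.
Combined: 10·log₁₀(10^(76.731/10)+10^(84.337/10)) = 85.03 dB SPL.

85.03 dB SPL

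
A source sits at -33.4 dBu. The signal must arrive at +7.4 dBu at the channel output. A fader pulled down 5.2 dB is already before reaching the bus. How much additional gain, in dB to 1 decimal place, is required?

46.0 dB

The required make-up gain is the shortfall in the dB sum.
G = +7.4 − (-33.4) + 5.2 = 46.0 dB.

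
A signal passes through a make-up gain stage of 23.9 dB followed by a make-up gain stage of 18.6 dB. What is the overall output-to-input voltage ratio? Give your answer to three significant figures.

133

Net gain = 23.9 + 18.6 = 42.5 dB.
Voltage ratio = 10^(42.5/20) = 133.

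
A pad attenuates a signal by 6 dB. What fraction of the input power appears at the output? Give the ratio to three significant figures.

Power ratio = 10^(dB/10).
10^(-6/10) = 10^(-0.6000) = 0.251.

0.251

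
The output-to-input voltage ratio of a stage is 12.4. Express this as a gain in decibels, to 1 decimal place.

Voltage ratio → dB uses the 20·log₁₀ form:
20·log₁₀(12.4) = 21.9 dB.

21.9 dB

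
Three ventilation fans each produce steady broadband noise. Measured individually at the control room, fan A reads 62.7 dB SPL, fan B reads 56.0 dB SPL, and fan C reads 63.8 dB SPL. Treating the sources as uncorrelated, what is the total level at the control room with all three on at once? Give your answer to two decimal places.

66.68 dB SPL

Incoherent sources sum as intensities:
L_total = 10·log₁₀(10^(62.7/10) + 10^(56.0/10) + 10^(63.8/10)) = 10·log₁₀(4659000) = 66.68 dB SPL.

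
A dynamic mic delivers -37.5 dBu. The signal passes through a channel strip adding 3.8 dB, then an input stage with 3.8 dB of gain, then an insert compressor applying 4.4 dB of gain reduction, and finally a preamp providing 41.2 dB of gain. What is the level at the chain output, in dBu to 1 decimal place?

Gain stages sum in dB:
-37.5 + 3.8 + 3.8 − 4.4 + 41.2 = +6.9 dBu.

+6.9 dBu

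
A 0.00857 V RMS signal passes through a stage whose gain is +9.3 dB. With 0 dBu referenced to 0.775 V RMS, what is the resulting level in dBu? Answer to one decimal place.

Input level: 20·log₁₀(0.00857/0.775) = -39.13 dBu.
Output: -39.13 + 9.3 = -29.8 dBu.

-29.8 dBu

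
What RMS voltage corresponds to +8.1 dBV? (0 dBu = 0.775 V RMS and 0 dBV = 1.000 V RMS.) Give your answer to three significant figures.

V = 1.000 V × 10^(+8.1/20).
= 1.000 × 2.541 = 2.54 V.

2.54 V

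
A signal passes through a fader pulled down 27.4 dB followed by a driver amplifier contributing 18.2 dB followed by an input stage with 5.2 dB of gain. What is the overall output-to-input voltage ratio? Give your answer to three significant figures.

Net gain = (−27.4) + 18.2 + 5.2 = -4.0 dB.
Voltage ratio = 10^(-4.0/20) = 0.631.

0.631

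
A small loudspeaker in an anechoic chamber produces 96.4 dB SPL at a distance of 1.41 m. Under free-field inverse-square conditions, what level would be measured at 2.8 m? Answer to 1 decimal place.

90.4 dB SPL

For a point source in a free field, ΔL = −20·log₁₀(d₂/d₁).
ΔL = −20·log₁₀(2.8/1.41) = -5.96 dB, so L₂ = 96.4 + (-5.96) = 90.4 dB SPL.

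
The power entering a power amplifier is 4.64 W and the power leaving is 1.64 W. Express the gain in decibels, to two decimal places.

Power ratio → dB uses the 10·log₁₀ form:
10·log₁₀(1.64/4.64) = 10·log₁₀(0.3534) = -4.52 dB.

-4.52 dB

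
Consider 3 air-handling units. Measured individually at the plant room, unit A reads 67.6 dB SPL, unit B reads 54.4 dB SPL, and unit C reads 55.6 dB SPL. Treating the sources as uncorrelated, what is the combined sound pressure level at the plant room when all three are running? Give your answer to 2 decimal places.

Incoherent sources sum as intensities:
L_total = 10·log₁₀(10^(67.6/10) + 10^(54.4/10) + 10^(55.6/10)) = 10·log₁₀(6393000) = 68.06 dB SPL.

68.06 dB SPL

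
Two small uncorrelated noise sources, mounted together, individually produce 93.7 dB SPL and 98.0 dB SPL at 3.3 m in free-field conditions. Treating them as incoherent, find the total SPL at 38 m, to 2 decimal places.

78.15 dB SPL

Combined at 3.3 m: 10·log₁₀(10^(93.7/10)+10^(98.0/10)) = 99.372 dB SPL.
Then apply −20·log₁₀(38/3.3) = -21.225 dB → 78.15 dB SPL.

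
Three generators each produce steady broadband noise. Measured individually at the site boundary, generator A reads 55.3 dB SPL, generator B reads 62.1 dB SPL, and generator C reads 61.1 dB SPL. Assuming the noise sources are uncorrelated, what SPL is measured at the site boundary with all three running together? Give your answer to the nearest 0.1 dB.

Incoherent sources sum as intensities:
L_total = 10·log₁₀(10^(55.3/10) + 10^(62.1/10) + 10^(61.1/10)) = 10·log₁₀(3249000) = 65.1 dB SPL.

65.1 dB SPL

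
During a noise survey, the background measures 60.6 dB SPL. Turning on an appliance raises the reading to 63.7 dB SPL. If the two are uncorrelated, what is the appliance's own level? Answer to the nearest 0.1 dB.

60.8 dB SPL

Remove the background by subtracting linear intensities:
L_src = 10·log₁₀(10^(63.7/10) − 10^(60.6/10)) = 10·log₁₀(1196000) = 60.8 dB SPL.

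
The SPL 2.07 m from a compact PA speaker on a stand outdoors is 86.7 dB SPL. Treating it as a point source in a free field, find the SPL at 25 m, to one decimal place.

For a point source in a free field, ΔL = −20·log₁₀(d₂/d₁).
ΔL = −20·log₁₀(25/2.07) = -21.64 dB, so L₂ = 86.7 + (-21.64) = 65.1 dB SPL.

65.1 dB SPL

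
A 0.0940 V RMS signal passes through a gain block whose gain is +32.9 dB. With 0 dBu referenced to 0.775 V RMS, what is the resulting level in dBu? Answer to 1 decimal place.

+14.6 dBu

Input level: 20·log₁₀(0.0940/0.775) = -18.32 dBu.
Output: -18.32 + 32.9 = +14.6 dBu.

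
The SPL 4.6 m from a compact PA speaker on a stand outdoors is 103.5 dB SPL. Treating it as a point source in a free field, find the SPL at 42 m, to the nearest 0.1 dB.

Inverse-square spreading gives ΔL = −20·log₁₀(d₂/d₁).
ΔL = −20·log₁₀(42/4.6) = -19.21 dB, so L₂ = 103.5 + (-19.21) = 84.3 dB SPL.

84.3 dB SPL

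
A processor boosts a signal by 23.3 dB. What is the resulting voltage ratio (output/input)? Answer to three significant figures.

Voltage ratio = 10^(dB/20).
10^(23.3/20) = 10^(1.165) = 14.6.

14.6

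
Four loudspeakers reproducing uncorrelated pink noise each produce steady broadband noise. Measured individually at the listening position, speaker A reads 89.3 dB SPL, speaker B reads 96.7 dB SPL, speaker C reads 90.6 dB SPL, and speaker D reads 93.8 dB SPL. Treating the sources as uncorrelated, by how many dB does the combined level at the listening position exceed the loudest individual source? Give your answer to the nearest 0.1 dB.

2.9 dB

Incoherent sources sum as intensities:
L_total = 10·log₁₀(10^(89.3/10) + 10^(96.7/10) + 10^(90.6/10) + 10^(93.8/10)) = 99.58 dB SPL.
Excess over the loudest (96.7 dB): 99.58 − 96.7 = 2.9 dB.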